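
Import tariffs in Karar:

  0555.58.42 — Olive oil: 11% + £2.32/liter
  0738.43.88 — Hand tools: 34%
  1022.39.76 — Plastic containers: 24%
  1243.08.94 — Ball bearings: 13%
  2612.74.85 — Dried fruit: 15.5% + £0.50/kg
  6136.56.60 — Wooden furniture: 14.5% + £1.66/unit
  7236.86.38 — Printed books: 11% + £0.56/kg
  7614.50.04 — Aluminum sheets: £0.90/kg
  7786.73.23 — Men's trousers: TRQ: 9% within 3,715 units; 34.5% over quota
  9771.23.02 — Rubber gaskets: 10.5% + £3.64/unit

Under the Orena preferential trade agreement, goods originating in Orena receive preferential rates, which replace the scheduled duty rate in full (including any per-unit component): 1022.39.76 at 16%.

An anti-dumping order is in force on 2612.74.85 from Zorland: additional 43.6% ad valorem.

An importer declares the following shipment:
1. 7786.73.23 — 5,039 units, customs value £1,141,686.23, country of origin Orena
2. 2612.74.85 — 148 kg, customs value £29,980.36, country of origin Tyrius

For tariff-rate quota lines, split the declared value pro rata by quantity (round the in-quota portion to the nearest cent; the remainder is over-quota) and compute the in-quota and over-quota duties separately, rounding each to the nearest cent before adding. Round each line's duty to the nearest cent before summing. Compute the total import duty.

Line 1 (7786.73.23, Orena, 5,039 units, £1,141,686.23):
Code 7786.73.23 is under a tariff-rate quota (threshold 3,715 units). In-quota: 3,715 units at 9%; over-quota: 1,324 units at 34.5%.
Pro-rata value split: in-quota = £1,141,686.23 × 3,715/5,039 = £841,707.55; over-quota = £1,141,686.23 − £841,707.55 = £299,978.68.
In-quota duty = £841,707.55 × 9% = £75,753.68. Over-quota duty = £299,978.68 × 34.5% = £103,492.64.
Line duty = £75,753.68 + £103,492.64 = £179,246.32.
Line 2 (2612.74.85, Tyrius, 148 kg, £29,980.36):
Base rate for 2612.74.85 is 15.5% + £0.50/kg.
The additional-duty order on 2612.74.85 targets Zorland, not Tyrius; it does not apply.
Duty = £29,980.36 × 15.5% + 148 × £0.50 = £4,720.96.
Total = £179,246.32 + £4,720.96 = £183,967.28.

£183,967.28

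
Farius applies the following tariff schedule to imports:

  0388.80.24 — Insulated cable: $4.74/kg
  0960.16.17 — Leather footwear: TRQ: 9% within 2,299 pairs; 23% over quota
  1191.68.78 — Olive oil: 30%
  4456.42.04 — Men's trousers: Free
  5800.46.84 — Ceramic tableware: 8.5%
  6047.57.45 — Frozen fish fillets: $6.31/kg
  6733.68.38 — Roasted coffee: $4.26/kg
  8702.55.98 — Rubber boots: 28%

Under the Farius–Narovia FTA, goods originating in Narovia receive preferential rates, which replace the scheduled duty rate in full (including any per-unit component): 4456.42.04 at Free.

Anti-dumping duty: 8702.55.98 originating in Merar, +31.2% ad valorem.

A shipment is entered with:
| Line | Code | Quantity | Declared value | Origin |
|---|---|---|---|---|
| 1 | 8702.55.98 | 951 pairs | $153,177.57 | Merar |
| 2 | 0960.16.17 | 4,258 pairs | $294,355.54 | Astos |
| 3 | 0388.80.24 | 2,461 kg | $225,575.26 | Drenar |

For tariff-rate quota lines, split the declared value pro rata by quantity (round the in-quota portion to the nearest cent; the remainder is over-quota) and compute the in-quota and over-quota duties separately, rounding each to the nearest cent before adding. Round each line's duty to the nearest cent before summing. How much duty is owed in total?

$147,797.85

Line 1 (8702.55.98, Merar, 951 pairs, $153,177.57):
Base rate for 8702.55.98 is 28%.
Additional duty on 8702.55.98 from Merar: +31.2%. Applied ad valorem rate: 28% + 31.2% = 59.2%.
Duty = $153,177.57 × 59.2% = $90,681.12.
Line 2 (0960.16.17, Astos, 4,258 pairs, $294,355.54):
Code 0960.16.17 is under a tariff-rate quota (threshold 2,299 pairs). In-quota: 2,299 pairs at 9%; over-quota: 1,959 pairs at 23%.
Pro-rata value split: in-quota = $294,355.54 × 2,299/4,258 = $158,929.87; over-quota = $294,355.54 − $158,929.87 = $135,425.67.
In-quota duty = $158,929.87 × 9% = $14,303.69. Over-quota duty = $135,425.67 × 23% = $31,147.90.
Line duty = $14,303.69 + $31,147.90 = $45,451.59.
Line 3 (0388.80.24, Drenar, 2,461 kg, $225,575.26):
Base rate for 0388.80.24 is $4.74/kg.
Duty = 2,461 × $4.74 = $11,665.14.
Total = $90,681.12 + $45,451.59 + $11,665.14 = $147,797.85.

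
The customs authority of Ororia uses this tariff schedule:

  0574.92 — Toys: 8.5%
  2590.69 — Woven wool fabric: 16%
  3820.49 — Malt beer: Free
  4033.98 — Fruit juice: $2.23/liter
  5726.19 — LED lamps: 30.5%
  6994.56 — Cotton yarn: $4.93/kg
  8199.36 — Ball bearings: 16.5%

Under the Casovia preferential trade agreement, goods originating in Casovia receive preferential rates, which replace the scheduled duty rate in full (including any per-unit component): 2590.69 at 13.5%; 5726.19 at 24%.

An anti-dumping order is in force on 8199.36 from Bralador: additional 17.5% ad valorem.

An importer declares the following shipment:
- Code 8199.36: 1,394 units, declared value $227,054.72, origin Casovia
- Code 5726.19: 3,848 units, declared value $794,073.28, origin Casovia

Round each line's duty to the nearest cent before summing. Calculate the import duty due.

Line 1 (8199.36, Casovia, 1,394 units, $227,054.72):
Base rate for 8199.36 is 16.5%.
Origin Casovia is the FTA partner but 8199.36 is not on the preference list; base rate stands.
The additional-duty order on 8199.36 targets Bralador, not Casovia; it does not apply.
Duty = $227,054.72 × 16.5% = $37,464.03.
Line 2 (5726.19, Casovia, 3,848 units, $794,073.28):
Base rate for 5726.19 is 30.5%.
Origin Casovia qualifies under the Ororia–Casovia agreement and 5726.19 is covered: preferential rate 24% applies instead.
Duty = $794,073.28 × 24% = $190,577.59.
Total = $37,464.03 + $190,577.59 = $228,041.62.

$228,041.62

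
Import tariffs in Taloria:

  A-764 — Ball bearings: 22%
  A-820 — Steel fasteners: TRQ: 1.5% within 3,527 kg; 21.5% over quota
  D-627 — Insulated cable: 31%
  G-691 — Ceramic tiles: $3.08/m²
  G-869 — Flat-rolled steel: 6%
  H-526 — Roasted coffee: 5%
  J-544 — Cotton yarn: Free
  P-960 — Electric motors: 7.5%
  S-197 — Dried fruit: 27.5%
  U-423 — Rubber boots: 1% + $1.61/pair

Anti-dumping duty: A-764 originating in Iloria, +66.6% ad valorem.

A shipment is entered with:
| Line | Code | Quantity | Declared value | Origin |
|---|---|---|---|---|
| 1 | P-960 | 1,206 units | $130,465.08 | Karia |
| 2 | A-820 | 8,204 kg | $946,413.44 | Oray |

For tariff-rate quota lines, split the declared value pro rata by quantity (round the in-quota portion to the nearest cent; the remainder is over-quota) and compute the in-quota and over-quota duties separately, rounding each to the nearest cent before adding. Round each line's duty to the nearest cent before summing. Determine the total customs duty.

$131,888.82

Line 1 (P-960, Karia, 1,206 units, $130,465.08):
Base rate for P-960 is 7.5%.
Duty = $130,465.08 × 7.5% = $9,784.88.
Line 2 (A-820, Oray, 8,204 kg, $946,413.44):
Code A-820 is under a tariff-rate quota (threshold 3,527 kg). In-quota: 3,527 kg at 1.5%; over-quota: 4,677 kg at 21.5%.
Pro-rata value split: in-quota = $946,413.44 × 3,527/8,204 = $406,874.72; over-quota = $946,413.44 − $406,874.72 = $539,538.72.
In-quota duty = $406,874.72 × 1.5% = $6,103.12. Over-quota duty = $539,538.72 × 21.5% = $116,000.82.
Line duty = $6,103.12 + $116,000.82 = $122,103.94.
Total = $9,784.88 + $122,103.94 = $131,888.82.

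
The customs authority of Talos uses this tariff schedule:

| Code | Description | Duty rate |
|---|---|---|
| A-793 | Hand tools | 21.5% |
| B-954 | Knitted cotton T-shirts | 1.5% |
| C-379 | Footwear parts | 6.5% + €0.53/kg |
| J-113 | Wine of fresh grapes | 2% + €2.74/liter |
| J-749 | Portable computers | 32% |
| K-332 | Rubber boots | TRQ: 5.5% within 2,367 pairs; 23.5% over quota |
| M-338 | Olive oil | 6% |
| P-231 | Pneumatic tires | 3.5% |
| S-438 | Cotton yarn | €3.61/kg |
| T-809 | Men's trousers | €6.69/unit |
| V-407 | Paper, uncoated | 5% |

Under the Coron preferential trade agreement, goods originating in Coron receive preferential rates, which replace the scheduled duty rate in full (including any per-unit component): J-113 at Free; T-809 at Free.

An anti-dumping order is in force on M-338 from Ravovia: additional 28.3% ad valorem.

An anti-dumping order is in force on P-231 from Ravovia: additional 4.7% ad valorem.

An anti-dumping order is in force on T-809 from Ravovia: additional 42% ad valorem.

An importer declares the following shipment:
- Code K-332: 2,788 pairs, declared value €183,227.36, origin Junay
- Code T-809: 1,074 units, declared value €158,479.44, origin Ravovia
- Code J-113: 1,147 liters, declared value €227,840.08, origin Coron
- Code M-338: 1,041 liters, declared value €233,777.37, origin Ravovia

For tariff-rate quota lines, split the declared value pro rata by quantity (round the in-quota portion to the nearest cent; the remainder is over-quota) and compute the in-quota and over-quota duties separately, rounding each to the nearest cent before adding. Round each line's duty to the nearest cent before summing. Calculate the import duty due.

€168,989.83

Line 1 (K-332, Junay, 2,788 pairs, €183,227.36):
Code K-332 is under a tariff-rate quota (threshold 2,367 pairs). In-quota: 2,367 pairs at 5.5%; over-quota: 421 pairs at 23.5%.
Pro-rata value split: in-quota = €183,227.36 × 2,367/2,788 = €155,559.24; over-quota = €183,227.36 − €155,559.24 = €27,668.12.
In-quota duty = €155,559.24 × 5.5% = €8,555.76. Over-quota duty = €27,668.12 × 23.5% = €6,502.01.
Line duty = €8,555.76 + €6,502.01 = €15,057.77.
Line 2 (T-809, Ravovia, 1,074 units, €158,479.44):
Base rate for T-809 is €6.69/unit.
T-809 has an FTA preferential rate, but origin Ravovia is not Coron; base rate stands.
Additional duty on T-809 from Ravovia: +42% ad valorem. Applied ad valorem rate = 42%.
Duty = €158,479.44 × 42% + 1,074 × €6.69 = €73,746.42.
Line 3 (J-113, Coron, 1,147 liters, €227,840.08):
Base rate for J-113 is 2% + €2.74/liter.
Origin Coron qualifies under the Talos–Coron agreement and J-113 is covered: preferential rate Free applies instead.
Duty = €227,840.08 × 0% = €0.00.
Line 4 (M-338, Ravovia, 1,041 liters, €233,777.37):
Base rate for M-338 is 6%.
Additional duty on M-338 from Ravovia: +28.3%. Applied ad valorem rate: 6% + 28.3% = 34.3%.
Duty = €233,777.37 × 34.3% = €80,185.64.
Total = €15,057.77 + €73,746.42 + €0.00 + €80,185.64 = €168,989.83.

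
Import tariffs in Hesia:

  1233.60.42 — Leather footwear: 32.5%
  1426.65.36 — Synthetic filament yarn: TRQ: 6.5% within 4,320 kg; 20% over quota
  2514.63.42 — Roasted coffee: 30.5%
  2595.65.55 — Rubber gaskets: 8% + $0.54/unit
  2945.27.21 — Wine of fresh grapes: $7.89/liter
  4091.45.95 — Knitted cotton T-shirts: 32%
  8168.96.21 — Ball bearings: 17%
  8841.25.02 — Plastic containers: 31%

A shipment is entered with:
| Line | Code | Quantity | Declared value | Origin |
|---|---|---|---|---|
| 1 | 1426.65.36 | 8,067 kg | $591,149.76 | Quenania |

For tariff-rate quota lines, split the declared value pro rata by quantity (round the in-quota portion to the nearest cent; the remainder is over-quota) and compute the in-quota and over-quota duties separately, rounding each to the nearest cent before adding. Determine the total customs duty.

$75,493.05

Line 1 (1426.65.36, Quenania, 8,067 kg, $591,149.76):
Code 1426.65.36 is under a tariff-rate quota (threshold 4,320 kg). In-quota: 4,320 kg at 6.5%; over-quota: 3,747 kg at 20%.
Pro-rata value split: in-quota = $591,149.76 × 4,320/8,067 = $316,569.60; over-quota = $591,149.76 − $316,569.60 = $274,580.16.
In-quota duty = $316,569.60 × 6.5% = $20,577.02. Over-quota duty = $274,580.16 × 20% = $54,916.03.
Line duty = $20,577.02 + $54,916.03 = $75,493.05.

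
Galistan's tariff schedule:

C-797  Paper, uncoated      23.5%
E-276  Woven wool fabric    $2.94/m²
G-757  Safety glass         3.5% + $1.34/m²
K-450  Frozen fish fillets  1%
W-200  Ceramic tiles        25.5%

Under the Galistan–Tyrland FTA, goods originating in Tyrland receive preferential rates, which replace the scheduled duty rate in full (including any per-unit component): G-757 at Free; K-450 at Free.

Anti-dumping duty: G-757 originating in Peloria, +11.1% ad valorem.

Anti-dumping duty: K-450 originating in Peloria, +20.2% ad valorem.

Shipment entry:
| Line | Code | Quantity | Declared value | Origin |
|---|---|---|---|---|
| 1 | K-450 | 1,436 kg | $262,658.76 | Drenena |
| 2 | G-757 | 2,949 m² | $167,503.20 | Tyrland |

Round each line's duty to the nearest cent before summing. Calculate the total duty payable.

Line 1 (K-450, Drenena, 1,436 kg, $262,658.76):
Base rate for K-450 is 1%.
K-450 has an FTA preferential rate, but origin Drenena is not Tyrland; base rate stands.
The additional-duty order on K-450 targets Peloria, not Drenena; it does not apply.
Duty = $262,658.76 × 1% = $2,626.59.
Line 2 (G-757, Tyrland, 2,949 m², $167,503.20):
Base rate for G-757 is 3.5% + $1.34/m².
Origin Tyrland qualifies under the Galistan–Tyrland agreement and G-757 is covered: preferential rate Free applies instead.
The additional-duty order on G-757 targets Peloria, not Tyrland; it does not apply.
Duty = $167,503.20 × 0% = $0.00.
Total = $2,626.59 + $0.00 = $2,626.59.

$2,626.59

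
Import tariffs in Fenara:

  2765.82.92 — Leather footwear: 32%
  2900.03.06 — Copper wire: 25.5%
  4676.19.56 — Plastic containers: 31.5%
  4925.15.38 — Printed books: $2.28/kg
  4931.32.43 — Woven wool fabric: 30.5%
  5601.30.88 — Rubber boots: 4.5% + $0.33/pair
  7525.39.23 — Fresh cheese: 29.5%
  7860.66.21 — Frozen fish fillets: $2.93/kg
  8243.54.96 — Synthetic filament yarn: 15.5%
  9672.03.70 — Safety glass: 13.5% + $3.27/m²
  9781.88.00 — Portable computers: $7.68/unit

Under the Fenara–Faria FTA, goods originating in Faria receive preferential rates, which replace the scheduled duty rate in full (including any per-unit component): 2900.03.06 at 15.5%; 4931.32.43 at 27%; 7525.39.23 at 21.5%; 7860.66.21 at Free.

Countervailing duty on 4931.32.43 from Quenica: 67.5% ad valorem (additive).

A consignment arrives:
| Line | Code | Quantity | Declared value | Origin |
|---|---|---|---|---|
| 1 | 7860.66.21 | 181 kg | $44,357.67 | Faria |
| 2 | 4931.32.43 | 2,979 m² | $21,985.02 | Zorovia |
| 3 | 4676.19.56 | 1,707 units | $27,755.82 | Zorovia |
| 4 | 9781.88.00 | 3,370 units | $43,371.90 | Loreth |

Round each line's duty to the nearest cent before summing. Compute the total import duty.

$41,330.11

Line 1 (7860.66.21, Faria, 181 kg, $44,357.67):
Base rate for 7860.66.21 is $2.93/kg.
Origin Faria qualifies under the Fenara–Faria agreement and 7860.66.21 is covered: preferential rate Free applies instead.
Duty = $44,357.67 × 0% = $0.00.
Line 2 (4931.32.43, Zorovia, 2,979 m², $21,985.02):
Base rate for 4931.32.43 is 30.5%.
4931.32.43 has an FTA preferential rate, but origin Zorovia is not Faria; base rate stands.
The additional-duty order on 4931.32.43 targets Quenica, not Zorovia; it does not apply.
Duty = $21,985.02 × 30.5% = $6,705.43.
Line 3 (4676.19.56, Zorovia, 1,707 units, $27,755.82):
Base rate for 4676.19.56 is 31.5%.
Duty = $27,755.82 × 31.5% = $8,743.08.
Line 4 (9781.88.00, Loreth, 3,370 units, $43,371.90):
Base rate for 9781.88.00 is $7.68/unit.
Duty = 3,370 × $7.68 = $25,881.60.
Total = $0.00 + $6,705.43 + $8,743.08 + $25,881.60 = $41,330.11.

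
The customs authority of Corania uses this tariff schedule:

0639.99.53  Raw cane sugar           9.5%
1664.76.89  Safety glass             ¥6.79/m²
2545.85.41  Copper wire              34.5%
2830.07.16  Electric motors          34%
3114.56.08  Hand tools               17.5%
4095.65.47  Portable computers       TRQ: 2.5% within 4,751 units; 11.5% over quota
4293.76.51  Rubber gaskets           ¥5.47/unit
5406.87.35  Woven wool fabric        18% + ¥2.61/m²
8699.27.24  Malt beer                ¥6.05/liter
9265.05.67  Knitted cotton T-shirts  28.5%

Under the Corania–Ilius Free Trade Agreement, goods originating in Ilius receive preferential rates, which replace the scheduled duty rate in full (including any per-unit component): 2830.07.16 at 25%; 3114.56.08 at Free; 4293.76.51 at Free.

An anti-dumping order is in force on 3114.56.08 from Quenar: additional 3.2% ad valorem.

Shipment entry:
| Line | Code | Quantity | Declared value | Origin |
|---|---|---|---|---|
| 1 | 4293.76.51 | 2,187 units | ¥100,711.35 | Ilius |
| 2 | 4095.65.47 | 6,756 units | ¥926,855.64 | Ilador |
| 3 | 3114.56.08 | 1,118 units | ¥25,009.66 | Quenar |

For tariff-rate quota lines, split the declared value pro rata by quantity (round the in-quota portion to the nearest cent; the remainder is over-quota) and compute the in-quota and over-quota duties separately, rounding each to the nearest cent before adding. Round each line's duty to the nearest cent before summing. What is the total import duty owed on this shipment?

¥53,104.32

Line 1 (4293.76.51, Ilius, 2,187 units, ¥100,711.35):
Base rate for 4293.76.51 is ¥5.47/unit.
Origin Ilius qualifies under the Corania–Ilius agreement and 4293.76.51 is covered: preferential rate Free applies instead.
Duty = ¥100,711.35 × 0% = ¥0.00.
Line 2 (4095.65.47, Ilador, 6,756 units, ¥926,855.64):
Code 4095.65.47 is under a tariff-rate quota (threshold 4,751 units). In-quota: 4,751 units at 2.5%; over-quota: 2,005 units at 11.5%.
Pro-rata value split: in-quota = ¥926,855.64 × 4,751/6,756 = ¥651,789.69; over-quota = ¥926,855.64 − ¥651,789.69 = ¥275,065.95.
In-quota duty = ¥651,789.69 × 2.5% = ¥16,294.74. Over-quota duty = ¥275,065.95 × 11.5% = ¥31,632.58.
Line duty = ¥16,294.74 + ¥31,632.58 = ¥47,927.32.
Line 3 (3114.56.08, Quenar, 1,118 units, ¥25,009.66):
Base rate for 3114.56.08 is 17.5%.
3114.56.08 has an FTA preferential rate, but origin Quenar is not Ilius; base rate stands.
Additional duty on 3114.56.08 from Quenar: +3.2%. Applied ad valorem rate: 17.5% + 3.2% = 20.7%.
Duty = ¥25,009.66 × 20.7% = ¥5,177.00.
Total = ¥0.00 + ¥47,927.32 + ¥5,177.00 = ¥53,104.32.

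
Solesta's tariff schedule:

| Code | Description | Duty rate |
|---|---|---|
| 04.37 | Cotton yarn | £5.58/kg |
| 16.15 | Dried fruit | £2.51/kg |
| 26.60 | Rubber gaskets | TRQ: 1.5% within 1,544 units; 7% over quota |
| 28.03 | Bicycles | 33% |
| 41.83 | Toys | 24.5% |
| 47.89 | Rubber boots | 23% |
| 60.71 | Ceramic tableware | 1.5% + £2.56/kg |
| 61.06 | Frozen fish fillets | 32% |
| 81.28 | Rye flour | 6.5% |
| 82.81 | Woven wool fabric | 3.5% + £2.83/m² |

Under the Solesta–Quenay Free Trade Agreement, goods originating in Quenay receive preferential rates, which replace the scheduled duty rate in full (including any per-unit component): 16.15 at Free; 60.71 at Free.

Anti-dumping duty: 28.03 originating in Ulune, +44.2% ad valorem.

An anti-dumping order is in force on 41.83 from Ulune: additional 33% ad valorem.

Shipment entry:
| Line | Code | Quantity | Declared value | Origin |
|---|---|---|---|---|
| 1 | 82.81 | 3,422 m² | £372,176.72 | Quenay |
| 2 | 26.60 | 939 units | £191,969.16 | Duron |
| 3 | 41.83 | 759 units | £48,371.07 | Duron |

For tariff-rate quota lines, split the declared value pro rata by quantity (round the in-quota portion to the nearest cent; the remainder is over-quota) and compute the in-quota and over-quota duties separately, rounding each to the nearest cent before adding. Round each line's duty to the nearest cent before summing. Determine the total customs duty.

Line 1 (82.81, Quenay, 3,422 m², £372,176.72):
Base rate for 82.81 is 3.5% + £2.83/m².
Origin Quenay is the FTA partner but 82.81 is not on the preference list; base rate stands.
Duty = £372,176.72 × 3.5% + 3,422 × £2.83 = £22,710.45.
Line 2 (26.60, Duron, 939 units, £191,969.16):
Code 26.60 is under a tariff-rate quota (threshold 1,544 units). Quantity 939 units is within the quota, so the in-quota rate 1.5% applies to the full value.
Duty = £191,969.16 × 1.5% = £2,879.54.
Line 3 (41.83, Duron, 759 units, £48,371.07):
Base rate for 41.83 is 24.5%.
The additional-duty order on 41.83 targets Ulune, not Duron; it does not apply.
Duty = £48,371.07 × 24.5% = £11,850.91.
Total = £22,710.45 + £2,879.54 + £11,850.91 = £37,440.90.

£37,440.90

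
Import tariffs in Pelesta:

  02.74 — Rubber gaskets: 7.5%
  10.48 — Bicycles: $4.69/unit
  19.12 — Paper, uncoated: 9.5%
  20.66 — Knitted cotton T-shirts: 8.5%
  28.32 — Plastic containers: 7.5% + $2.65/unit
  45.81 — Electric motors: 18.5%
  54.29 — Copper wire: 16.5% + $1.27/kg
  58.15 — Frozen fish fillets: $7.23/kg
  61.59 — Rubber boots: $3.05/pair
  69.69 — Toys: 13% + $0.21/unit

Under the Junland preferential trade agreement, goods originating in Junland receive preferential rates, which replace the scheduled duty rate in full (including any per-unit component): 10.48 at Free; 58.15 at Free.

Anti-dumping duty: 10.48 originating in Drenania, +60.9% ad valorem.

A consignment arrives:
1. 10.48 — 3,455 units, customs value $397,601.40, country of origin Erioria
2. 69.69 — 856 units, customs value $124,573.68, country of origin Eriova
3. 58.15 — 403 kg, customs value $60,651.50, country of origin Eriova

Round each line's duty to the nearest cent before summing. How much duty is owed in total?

Line 1 (10.48, Erioria, 3,455 units, $397,601.40):
Base rate for 10.48 is $4.69/unit.
10.48 has an FTA preferential rate, but origin Erioria is not Junland; base rate stands.
The additional-duty order on 10.48 targets Drenania, not Erioria; it does not apply.
Duty = 3,455 × $4.69 = $16,203.95.
Line 2 (69.69, Eriova, 856 units, $124,573.68):
Base rate for 69.69 is 13% + $0.21/unit.
Duty = $124,573.68 × 13% + 856 × $0.21 = $16,374.34.
Line 3 (58.15, Eriova, 403 kg, $60,651.50):
Base rate for 58.15 is $7.23/kg.
58.15 has an FTA preferential rate, but origin Eriova is not Junland; base rate stands.
Duty = 403 × $7.23 = $2,913.69.
Total = $16,203.95 + $16,374.34 + $2,913.69 = $35,491.98.

$35,491.98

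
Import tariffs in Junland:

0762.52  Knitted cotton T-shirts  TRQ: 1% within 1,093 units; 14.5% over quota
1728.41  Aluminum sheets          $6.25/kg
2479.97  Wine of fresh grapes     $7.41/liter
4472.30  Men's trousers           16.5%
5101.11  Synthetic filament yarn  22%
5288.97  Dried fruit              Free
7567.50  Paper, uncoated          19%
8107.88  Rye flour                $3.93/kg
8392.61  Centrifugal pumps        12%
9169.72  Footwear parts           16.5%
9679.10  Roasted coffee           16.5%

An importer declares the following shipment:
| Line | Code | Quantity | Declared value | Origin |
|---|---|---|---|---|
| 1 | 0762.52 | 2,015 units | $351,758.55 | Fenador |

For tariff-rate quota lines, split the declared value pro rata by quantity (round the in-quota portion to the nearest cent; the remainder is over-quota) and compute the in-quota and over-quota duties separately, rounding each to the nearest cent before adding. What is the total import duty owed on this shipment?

Line 1 (0762.52, Fenador, 2,015 units, $351,758.55):
Code 0762.52 is under a tariff-rate quota (threshold 1,093 units). In-quota: 1,093 units at 1%; over-quota: 922 units at 14.5%.
Pro-rata value split: in-quota = $351,758.55 × 1,093/2,015 = $190,805.01; over-quota = $351,758.55 − $190,805.01 = $160,953.54.
In-quota duty = $190,805.01 × 1% = $1,908.05. Over-quota duty = $160,953.54 × 14.5% = $23,338.26.
Line duty = $1,908.05 + $23,338.26 = $25,246.31.

$25,246.31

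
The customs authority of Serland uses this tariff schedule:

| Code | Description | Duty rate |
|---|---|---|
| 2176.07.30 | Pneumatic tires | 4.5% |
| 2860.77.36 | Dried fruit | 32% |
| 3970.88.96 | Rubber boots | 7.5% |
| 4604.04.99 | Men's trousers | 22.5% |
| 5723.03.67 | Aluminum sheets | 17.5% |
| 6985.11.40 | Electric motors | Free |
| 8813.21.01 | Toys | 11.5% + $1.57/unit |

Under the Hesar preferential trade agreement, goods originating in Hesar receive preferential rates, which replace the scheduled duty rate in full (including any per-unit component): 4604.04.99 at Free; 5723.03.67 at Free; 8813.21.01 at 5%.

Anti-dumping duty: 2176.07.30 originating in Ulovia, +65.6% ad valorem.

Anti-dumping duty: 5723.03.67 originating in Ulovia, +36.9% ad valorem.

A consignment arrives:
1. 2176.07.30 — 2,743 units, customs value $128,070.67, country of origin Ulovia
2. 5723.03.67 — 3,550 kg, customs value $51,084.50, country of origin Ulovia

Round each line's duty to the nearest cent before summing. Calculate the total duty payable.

$117,567.51

Line 1 (2176.07.30, Ulovia, 2,743 units, $128,070.67):
Base rate for 2176.07.30 is 4.5%.
Additional duty on 2176.07.30 from Ulovia: +65.6%. Applied ad valorem rate: 4.5% + 65.6% = 70.1%.
Duty = $128,070.67 × 70.1% = $89,777.54.
Line 2 (5723.03.67, Ulovia, 3,550 kg, $51,084.50):
Base rate for 5723.03.67 is 17.5%.
5723.03.67 has an FTA preferential rate, but origin Ulovia is not Hesar; base rate stands.
Additional duty on 5723.03.67 from Ulovia: +36.9%. Applied ad valorem rate: 17.5% + 36.9% = 54.4%.
Duty = $51,084.50 × 54.4% = $27,789.97.
Total = $89,777.54 + $27,789.97 = $117,567.51.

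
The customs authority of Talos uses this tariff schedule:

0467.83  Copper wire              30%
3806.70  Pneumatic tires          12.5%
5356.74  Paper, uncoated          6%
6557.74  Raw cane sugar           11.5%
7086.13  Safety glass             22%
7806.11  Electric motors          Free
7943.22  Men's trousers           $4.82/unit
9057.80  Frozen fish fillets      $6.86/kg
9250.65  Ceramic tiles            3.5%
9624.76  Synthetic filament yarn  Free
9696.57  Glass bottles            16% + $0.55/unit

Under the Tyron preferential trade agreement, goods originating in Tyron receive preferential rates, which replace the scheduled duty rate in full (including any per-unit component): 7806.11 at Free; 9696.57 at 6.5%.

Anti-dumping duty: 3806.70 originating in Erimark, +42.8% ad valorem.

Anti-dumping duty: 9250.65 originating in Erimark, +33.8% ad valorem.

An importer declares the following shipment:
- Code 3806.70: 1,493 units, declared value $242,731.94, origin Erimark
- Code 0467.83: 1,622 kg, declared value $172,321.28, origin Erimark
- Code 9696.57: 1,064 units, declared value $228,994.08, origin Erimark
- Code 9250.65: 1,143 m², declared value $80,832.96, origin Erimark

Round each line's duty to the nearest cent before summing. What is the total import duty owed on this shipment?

$253,302.08

Line 1 (3806.70, Erimark, 1,493 units, $242,731.94):
Base rate for 3806.70 is 12.5%.
Additional duty on 3806.70 from Erimark: +42.8%. Applied ad valorem rate: 12.5% + 42.8% = 55.3%.
Duty = $242,731.94 × 55.3% = $134,230.76.
Line 2 (0467.83, Erimark, 1,622 kg, $172,321.28):
Base rate for 0467.83 is 30%.
Duty = $172,321.28 × 30% = $51,696.38.
Line 3 (9696.57, Erimark, 1,064 units, $228,994.08):
Base rate for 9696.57 is 16% + $0.55/unit.
9696.57 has an FTA preferential rate, but origin Erimark is not Tyron; base rate stands.
Duty = $228,994.08 × 16% + 1,064 × $0.55 = $37,224.25.
Line 4 (9250.65, Erimark, 1,143 m², $80,832.96):
Base rate for 9250.65 is 3.5%.
Additional duty on 9250.65 from Erimark: +33.8%. Applied ad valorem rate: 3.5% + 33.8% = 37.3%.
Duty = $80,832.96 × 37.3% = $30,150.69.
Total = $134,230.76 + $51,696.38 + $37,224.25 + $30,150.69 = $253,302.08.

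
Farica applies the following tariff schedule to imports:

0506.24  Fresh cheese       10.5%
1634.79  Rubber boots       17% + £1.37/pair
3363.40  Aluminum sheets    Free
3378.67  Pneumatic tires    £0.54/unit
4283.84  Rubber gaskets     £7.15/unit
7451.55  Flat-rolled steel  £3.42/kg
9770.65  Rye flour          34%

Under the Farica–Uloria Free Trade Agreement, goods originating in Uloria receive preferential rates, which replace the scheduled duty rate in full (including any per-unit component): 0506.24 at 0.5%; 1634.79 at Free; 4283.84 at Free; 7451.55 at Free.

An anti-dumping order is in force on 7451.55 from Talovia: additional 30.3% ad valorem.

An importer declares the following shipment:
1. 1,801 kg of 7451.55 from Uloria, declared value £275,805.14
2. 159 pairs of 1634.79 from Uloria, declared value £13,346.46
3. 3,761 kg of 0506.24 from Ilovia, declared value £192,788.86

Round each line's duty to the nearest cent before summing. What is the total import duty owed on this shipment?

Line 1 (7451.55, Uloria, 1,801 kg, £275,805.14):
Base rate for 7451.55 is £3.42/kg.
Origin Uloria qualifies under the Farica–Uloria agreement and 7451.55 is covered: preferential rate Free applies instead.
The additional-duty order on 7451.55 targets Talovia, not Uloria; it does not apply.
Duty = £275,805.14 × 0% = £0.00.
Line 2 (1634.79, Uloria, 159 pairs, £13,346.46):
Base rate for 1634.79 is 17% + £1.37/pair.
Origin Uloria qualifies under the Farica–Uloria agreement and 1634.79 is covered: preferential rate Free applies instead.
Duty = £13,346.46 × 0% = £0.00.
Line 3 (0506.24, Ilovia, 3,761 kg, £192,788.86):
Base rate for 0506.24 is 10.5%.
0506.24 has an FTA preferential rate, but origin Ilovia is not Uloria; base rate stands.
Duty = £192,788.86 × 10.5% = £20,242.83.
Total = £0.00 + £0.00 + £20,242.83 = £20,242.83.

£20,242.83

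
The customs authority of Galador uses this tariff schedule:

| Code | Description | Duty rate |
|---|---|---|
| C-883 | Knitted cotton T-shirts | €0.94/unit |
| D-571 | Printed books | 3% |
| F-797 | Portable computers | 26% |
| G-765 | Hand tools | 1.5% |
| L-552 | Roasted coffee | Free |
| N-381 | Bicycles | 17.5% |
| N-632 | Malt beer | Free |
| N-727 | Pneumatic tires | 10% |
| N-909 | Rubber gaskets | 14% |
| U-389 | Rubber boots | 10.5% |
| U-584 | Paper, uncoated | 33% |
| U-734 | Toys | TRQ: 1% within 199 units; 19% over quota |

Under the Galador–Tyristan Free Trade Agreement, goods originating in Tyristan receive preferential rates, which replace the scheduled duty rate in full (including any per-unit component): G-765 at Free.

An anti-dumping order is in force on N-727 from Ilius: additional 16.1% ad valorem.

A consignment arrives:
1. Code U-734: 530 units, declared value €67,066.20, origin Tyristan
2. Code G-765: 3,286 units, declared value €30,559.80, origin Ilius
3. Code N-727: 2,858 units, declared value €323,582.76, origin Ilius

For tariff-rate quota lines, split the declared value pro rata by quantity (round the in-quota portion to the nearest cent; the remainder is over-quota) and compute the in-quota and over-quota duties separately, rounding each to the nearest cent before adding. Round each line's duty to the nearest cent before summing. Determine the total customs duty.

€93,123.41

Line 1 (U-734, Tyristan, 530 units, €67,066.20):
Code U-734 is under a tariff-rate quota (threshold 199 units). In-quota: 199 units at 1%; over-quota: 331 units at 19%.
Pro-rata value split: in-quota = €67,066.20 × 199/530 = €25,181.46; over-quota = €67,066.20 − €25,181.46 = €41,884.74.
In-quota duty = €25,181.46 × 1% = €251.81. Over-quota duty = €41,884.74 × 19% = €7,958.10.
Line duty = €251.81 + €7,958.10 = €8,209.91.
Line 2 (G-765, Ilius, 3,286 units, €30,559.80):
Base rate for G-765 is 1.5%.
G-765 has an FTA preferential rate, but origin Ilius is not Tyristan; base rate stands.
Duty = €30,559.80 × 1.5% = €458.40.
Line 3 (N-727, Ilius, 2,858 units, €323,582.76):
Base rate for N-727 is 10%.
Additional duty on N-727 from Ilius: +16.1%. Applied ad valorem rate: 10% + 16.1% = 26.1%.
Duty = €323,582.76 × 26.1% = €84,455.10.
Total = €8,209.91 + €458.40 + €84,455.10 = €93,123.41.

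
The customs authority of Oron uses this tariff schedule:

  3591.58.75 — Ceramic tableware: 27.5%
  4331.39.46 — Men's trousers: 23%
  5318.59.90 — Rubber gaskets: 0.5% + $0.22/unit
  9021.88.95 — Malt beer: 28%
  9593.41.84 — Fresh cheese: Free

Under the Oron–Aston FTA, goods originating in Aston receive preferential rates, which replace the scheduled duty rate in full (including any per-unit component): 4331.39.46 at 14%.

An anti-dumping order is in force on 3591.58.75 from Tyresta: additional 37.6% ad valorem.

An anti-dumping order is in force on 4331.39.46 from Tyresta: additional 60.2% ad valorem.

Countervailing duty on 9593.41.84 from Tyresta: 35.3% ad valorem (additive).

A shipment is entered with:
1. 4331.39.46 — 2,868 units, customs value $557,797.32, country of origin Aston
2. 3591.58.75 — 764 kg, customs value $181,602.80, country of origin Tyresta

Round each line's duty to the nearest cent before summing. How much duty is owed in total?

Line 1 (4331.39.46, Aston, 2,868 units, $557,797.32):
Base rate for 4331.39.46 is 23%.
Origin Aston qualifies under the Oron–Aston agreement and 4331.39.46 is covered: preferential rate 14% applies instead.
The additional-duty order on 4331.39.46 targets Tyresta, not Aston; it does not apply.
Duty = $557,797.32 × 14% = $78,091.62.
Line 2 (3591.58.75, Tyresta, 764 kg, $181,602.80):
Base rate for 3591.58.75 is 27.5%.
Additional duty on 3591.58.75 from Tyresta: +37.6%. Applied ad valorem rate: 27.5% + 37.6% = 65.1%.
Duty = $181,602.80 × 65.1% = $118,223.42.
Total = $78,091.62 + $118,223.42 = $196,315.04.

$196,315.04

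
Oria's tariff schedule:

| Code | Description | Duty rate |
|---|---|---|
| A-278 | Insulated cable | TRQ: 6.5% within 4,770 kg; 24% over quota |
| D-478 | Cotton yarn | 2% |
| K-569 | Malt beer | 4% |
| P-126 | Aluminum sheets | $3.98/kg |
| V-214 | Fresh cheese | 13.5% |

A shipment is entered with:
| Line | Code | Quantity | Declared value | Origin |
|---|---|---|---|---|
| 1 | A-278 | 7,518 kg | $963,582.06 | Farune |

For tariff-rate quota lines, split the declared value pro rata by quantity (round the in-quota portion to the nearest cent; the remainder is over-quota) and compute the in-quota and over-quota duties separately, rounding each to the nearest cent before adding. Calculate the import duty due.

Line 1 (A-278, Farune, 7,518 kg, $963,582.06):
Code A-278 is under a tariff-rate quota (threshold 4,770 kg). In-quota: 4,770 kg at 6.5%; over-quota: 2,748 kg at 24%.
Pro-rata value split: in-quota = $963,582.06 × 4,770/7,518 = $611,370.90; over-quota = $963,582.06 − $611,370.90 = $352,211.16.
In-quota duty = $611,370.90 × 6.5% = $39,739.11. Over-quota duty = $352,211.16 × 24% = $84,530.68.
Line duty = $39,739.11 + $84,530.68 = $124,269.79.

$124,269.79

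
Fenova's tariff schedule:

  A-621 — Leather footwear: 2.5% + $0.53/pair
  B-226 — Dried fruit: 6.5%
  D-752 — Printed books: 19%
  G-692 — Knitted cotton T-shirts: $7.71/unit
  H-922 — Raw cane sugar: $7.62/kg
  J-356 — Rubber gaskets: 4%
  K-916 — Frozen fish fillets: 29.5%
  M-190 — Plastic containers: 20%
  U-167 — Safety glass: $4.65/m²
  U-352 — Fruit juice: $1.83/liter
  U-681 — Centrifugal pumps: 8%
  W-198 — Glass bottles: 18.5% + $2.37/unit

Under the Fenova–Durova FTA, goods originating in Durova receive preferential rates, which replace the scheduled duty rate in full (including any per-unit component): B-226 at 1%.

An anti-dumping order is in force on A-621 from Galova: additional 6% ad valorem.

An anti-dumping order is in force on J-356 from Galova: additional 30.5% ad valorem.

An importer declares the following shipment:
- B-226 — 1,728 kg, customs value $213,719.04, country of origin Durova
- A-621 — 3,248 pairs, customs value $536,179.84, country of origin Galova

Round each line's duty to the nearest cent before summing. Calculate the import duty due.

$49,433.92

Line 1 (B-226, Durova, 1,728 kg, $213,719.04):
Base rate for B-226 is 6.5%.
Origin Durova qualifies under the Fenova–Durova agreement and B-226 is covered: preferential rate 1% applies instead.
Duty = $213,719.04 × 1% = $2,137.19.
Line 2 (A-621, Galova, 3,248 pairs, $536,179.84):
Base rate for A-621 is 2.5% + $0.53/pair.
Additional duty on A-621 from Galova: +6%. Applied ad valorem rate: 2.5% + 6% = 8.5%.
Duty = $536,179.84 × 8.5% + 3,248 × $0.53 = $47,296.73.
Total = $2,137.19 + $47,296.73 = $49,433.92.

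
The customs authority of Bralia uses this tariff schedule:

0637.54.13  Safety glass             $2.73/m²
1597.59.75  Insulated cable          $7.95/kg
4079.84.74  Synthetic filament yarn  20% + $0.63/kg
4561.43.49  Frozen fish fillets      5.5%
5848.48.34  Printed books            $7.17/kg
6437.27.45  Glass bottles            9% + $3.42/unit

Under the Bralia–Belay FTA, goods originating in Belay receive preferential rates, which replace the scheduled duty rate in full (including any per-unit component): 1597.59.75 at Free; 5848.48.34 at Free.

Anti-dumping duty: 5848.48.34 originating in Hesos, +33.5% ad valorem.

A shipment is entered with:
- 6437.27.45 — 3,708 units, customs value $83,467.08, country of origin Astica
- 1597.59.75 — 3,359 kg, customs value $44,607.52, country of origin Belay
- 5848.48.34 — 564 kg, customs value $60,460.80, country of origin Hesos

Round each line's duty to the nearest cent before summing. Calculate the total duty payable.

Line 1 (6437.27.45, Astica, 3,708 units, $83,467.08):
Base rate for 6437.27.45 is 9% + $3.42/unit.
Duty = $83,467.08 × 9% + 3,708 × $3.42 = $20,193.40.
Line 2 (1597.59.75, Belay, 3,359 kg, $44,607.52):
Base rate for 1597.59.75 is $7.95/kg.
Origin Belay qualifies under the Bralia–Belay agreement and 1597.59.75 is covered: preferential rate Free applies instead.
Duty = $44,607.52 × 0% = $0.00.
Line 3 (5848.48.34, Hesos, 564 kg, $60,460.80):
Base rate for 5848.48.34 is $7.17/kg.
5848.48.34 has an FTA preferential rate, but origin Hesos is not Belay; base rate stands.
Additional duty on 5848.48.34 from Hesos: +33.5% ad valorem. Applied ad valorem rate = 33.5%.
Duty = $60,460.80 × 33.5% + 564 × $7.17 = $24,298.25.
Total = $20,193.40 + $0.00 + $24,298.25 = $44,491.65.

$44,491.65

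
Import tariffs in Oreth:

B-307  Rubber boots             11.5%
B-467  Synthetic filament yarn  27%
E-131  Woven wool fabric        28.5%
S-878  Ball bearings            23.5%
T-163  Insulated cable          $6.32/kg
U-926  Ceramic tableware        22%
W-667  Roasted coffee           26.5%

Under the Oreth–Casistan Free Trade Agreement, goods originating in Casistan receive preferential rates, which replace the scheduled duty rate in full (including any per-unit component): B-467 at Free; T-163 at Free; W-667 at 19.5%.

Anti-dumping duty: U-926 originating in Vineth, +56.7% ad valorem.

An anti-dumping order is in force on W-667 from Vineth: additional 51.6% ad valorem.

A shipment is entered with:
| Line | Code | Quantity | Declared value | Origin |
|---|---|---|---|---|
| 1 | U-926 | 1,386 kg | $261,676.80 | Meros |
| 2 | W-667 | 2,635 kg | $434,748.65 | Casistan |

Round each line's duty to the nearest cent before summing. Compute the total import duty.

$142,344.89

Line 1 (U-926, Meros, 1,386 kg, $261,676.80):
Base rate for U-926 is 22%.
The additional-duty order on U-926 targets Vineth, not Meros; it does not apply.
Duty = $261,676.80 × 22% = $57,568.90.
Line 2 (W-667, Casistan, 2,635 kg, $434,748.65):
Base rate for W-667 is 26.5%.
Origin Casistan qualifies under the Oreth–Casistan agreement and W-667 is covered: preferential rate 19.5% applies instead.
The additional-duty order on W-667 targets Vineth, not Casistan; it does not apply.
Duty = $434,748.65 × 19.5% = $84,775.99.
Total = $57,568.90 + $84,775.99 = $142,344.89.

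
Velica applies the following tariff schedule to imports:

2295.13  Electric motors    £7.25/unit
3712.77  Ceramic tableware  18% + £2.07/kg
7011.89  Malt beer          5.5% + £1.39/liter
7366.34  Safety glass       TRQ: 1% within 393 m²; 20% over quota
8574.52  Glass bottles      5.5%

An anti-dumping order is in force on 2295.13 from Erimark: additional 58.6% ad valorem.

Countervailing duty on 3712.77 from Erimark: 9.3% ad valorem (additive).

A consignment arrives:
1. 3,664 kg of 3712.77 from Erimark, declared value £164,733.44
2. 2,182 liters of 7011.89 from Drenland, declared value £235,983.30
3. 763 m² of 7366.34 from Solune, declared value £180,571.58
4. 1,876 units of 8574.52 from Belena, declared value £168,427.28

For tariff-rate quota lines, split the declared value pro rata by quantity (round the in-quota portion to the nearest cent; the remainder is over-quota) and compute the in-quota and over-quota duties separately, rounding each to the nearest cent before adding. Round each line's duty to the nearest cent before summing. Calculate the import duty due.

£96,275.18

Line 1 (3712.77, Erimark, 3,664 kg, £164,733.44):
Base rate for 3712.77 is 18% + £2.07/kg.
Additional duty on 3712.77 from Erimark: +9.3%. Applied ad valorem rate: 18% + 9.3% = 27.3%.
Duty = £164,733.44 × 27.3% + 3,664 × £2.07 = £52,556.71.
Line 2 (7011.89, Drenland, 2,182 liters, £235,983.30):
Base rate for 7011.89 is 5.5% + £1.39/liter.
Duty = £235,983.30 × 5.5% + 2,182 × £1.39 = £16,012.06.
Line 3 (7366.34, Solune, 763 m², £180,571.58):
Code 7366.34 is under a tariff-rate quota (threshold 393 m²). In-quota: 393 m² at 1%; over-quota: 370 m² at 20%.
Pro-rata value split: in-quota = £180,571.58 × 393/763 = £93,007.38; over-quota = £180,571.58 − £93,007.38 = £87,564.20.
In-quota duty = £93,007.38 × 1% = £930.07. Over-quota duty = £87,564.20 × 20% = £17,512.84.
Line duty = £930.07 + £17,512.84 = £18,442.91.
Line 4 (8574.52, Belena, 1,876 units, £168,427.28):
Base rate for 8574.52 is 5.5%.
Duty = £168,427.28 × 5.5% = £9,263.50.
Total = £52,556.71 + £16,012.06 + £18,442.91 + £9,263.50 = £96,275.18.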